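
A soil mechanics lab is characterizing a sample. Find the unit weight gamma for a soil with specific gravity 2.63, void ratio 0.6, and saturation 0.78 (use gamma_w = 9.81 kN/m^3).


Using gamma = gamma_w * (Gs + S*e) / (1 + e)
Numerator: Gs + S*e = 2.63 + 0.78*0.6 = 3.098
Denominator: 1 + e = 1 + 0.6 = 1.6
gamma = 9.81 * 3.098 / 1.6
gamma = 18.995 kN/m^3


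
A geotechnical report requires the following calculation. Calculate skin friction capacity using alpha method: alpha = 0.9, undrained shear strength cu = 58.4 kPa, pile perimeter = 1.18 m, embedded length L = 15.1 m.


Result: 936.51 kN

Derivation:
Using Qs = alpha * cu * perimeter * L
Qs = 0.9 * 58.4 * 1.18 * 15.1
Qs = 936.51 kN


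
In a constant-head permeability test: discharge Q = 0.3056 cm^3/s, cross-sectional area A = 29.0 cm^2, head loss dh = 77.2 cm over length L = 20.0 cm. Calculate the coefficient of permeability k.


Compute hydraulic gradient:
i = dh / L = 77.2 / 20.0 = 3.86
Then apply Darcy's law:
k = Q / (A * i)
k = 0.3056 / (29.0 * 3.86)
k = 0.3056 / 111.94
k = 0.00273 cm/s


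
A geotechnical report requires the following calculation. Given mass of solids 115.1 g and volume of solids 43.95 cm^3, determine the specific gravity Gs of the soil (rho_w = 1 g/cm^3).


Result: 2.619

Derivation:
Using Gs = m_s / (V_s * rho_w)
Since rho_w = 1 g/cm^3:
Gs = 115.1 / 43.95
Gs = 2.619


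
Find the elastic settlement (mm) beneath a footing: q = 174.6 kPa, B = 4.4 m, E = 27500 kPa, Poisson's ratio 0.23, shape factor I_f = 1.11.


Result: 29.369 mm

Derivation:
Using Se = q * B * (1 - nu^2) * I_f / E
1 - nu^2 = 1 - 0.23^2 = 0.9471
Se = 174.6 * 4.4 * 0.9471 * 1.11 / 27500
Se = 0.029369 m
Convert to mm: Se = 0.029369 * 1000 = 29.369 mm


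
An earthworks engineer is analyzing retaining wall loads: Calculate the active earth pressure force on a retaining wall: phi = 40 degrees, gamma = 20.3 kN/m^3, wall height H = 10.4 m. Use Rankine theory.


Compute active earth pressure coefficient:
Ka = tan^2(45 - phi/2) = tan^2(25.0) = 0.217443
Compute active force:
Pa = 0.5 * Ka * gamma * H^2
Pa = 0.5 * 0.217443 * 20.3 * 10.4^2
Pa = 238.71 kN/m


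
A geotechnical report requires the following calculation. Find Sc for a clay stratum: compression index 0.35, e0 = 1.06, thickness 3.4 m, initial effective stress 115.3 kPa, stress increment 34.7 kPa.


Using Sc = Cc * H / (1 + e0) * log10((sigma0 + delta_sigma) / sigma0)
Stress ratio = (115.3 + 34.7) / 115.3 = 1.30095
log10(1.30095) = 0.114262
Cc * H / (1 + e0) = 0.35 * 3.4 / (1 + 1.06) = 0.57767
Sc = 0.57767 * 0.114262
Sc = 0.066 m


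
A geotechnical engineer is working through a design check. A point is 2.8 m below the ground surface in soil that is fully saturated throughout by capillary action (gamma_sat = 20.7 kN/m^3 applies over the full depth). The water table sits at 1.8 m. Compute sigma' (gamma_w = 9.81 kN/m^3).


Total stress = gamma_sat * depth
sigma = 20.7 * 2.8 = 57.96 kPa
Pore water pressure u = gamma_w * (depth - d_wt)
u = 9.81 * (2.8 - 1.8) = 9.81 kPa
Effective stress = sigma - u
sigma' = 57.96 - 9.81 = 48.15 kPa


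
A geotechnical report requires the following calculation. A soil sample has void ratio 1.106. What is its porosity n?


Using the relation n = e / (1 + e)
n = 1.106 / (1 + 1.106)
n = 1.106 / 2.106
n = 0.5252


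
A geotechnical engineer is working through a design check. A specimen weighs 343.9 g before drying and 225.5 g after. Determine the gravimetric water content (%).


Using w = (m_wet - m_dry) / m_dry * 100
m_wet - m_dry = 343.9 - 225.5 = 118.4 g
w = 118.4 / 225.5 * 100
w = 52.51 %


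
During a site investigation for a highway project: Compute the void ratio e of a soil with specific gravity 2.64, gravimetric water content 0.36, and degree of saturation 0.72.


Using the relation e = Gs * w / S
e = 2.64 * 0.36 / 0.72
e = 1.32


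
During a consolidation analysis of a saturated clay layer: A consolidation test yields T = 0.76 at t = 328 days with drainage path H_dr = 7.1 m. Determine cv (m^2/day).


Using cv = T * H_dr^2 / t
H_dr^2 = 7.1^2 = 50.41
cv = 0.76 * 50.41 / 328
cv = 0.1168 m^2/day


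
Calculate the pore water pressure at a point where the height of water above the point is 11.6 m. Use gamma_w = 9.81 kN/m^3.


Result: 113.8 kPa

Derivation:
Using u = gamma_w * h_w
u = 9.81 * 11.6
u = 113.8 kPa


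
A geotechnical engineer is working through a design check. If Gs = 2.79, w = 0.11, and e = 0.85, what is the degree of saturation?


Result: 0.3611

Derivation:
Using S = Gs * w / e
S = 2.79 * 0.11 / 0.85
S = 0.3611


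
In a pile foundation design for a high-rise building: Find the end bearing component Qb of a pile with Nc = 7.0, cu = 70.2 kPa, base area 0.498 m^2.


Using Qb = Nc * cu * Ab
Qb = 7.0 * 70.2 * 0.498
Qb = 244.72 kN


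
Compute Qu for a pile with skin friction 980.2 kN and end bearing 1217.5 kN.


Result: 2197.7 kN

Derivation:
Using Qu = Qf + Qb
Qu = 980.2 + 1217.5
Qu = 2197.7 kN


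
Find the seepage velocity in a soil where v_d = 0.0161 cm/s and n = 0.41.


Using v_s = v_d / n
v_s = 0.0161 / 0.41
v_s = 0.03927 cm/s


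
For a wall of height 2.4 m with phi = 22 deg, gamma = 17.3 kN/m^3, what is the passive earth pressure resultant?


Result: 109.51 kN/m

Derivation:
Compute passive earth pressure coefficient:
Kp = tan^2(45 + phi/2) = tan^2(56.0) = 2.197987
Compute passive force:
Pp = 0.5 * Kp * gamma * H^2
Pp = 0.5 * 2.197987 * 17.3 * 2.4^2
Pp = 109.51 kN/m


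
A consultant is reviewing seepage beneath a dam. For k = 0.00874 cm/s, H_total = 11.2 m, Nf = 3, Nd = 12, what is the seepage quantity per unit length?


Convert k to m/s for unit consistency with H:
k = 0.00874 cm/s = 0.00874 / 100 m/s = 8.74e-05 m/s
Using q = k * H * Nf / Nd
Nf / Nd = 3 / 12 = 0.25
q = 8.74e-05 * 11.2 * 0.25
q = 0.0002447 m^3/s per m


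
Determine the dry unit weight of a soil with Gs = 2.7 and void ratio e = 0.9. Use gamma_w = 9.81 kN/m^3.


Using gamma_d = Gs * gamma_w / (1 + e)
gamma_d = 2.7 * 9.81 / (1 + 0.9)
gamma_d = 2.7 * 9.81 / 1.9
gamma_d = 13.941 kN/m^3


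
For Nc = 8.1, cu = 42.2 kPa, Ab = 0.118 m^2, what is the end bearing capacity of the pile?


Result: 40.33 kN

Derivation:
Using Qb = Nc * cu * Ab
Qb = 8.1 * 42.2 * 0.118
Qb = 40.33 kN


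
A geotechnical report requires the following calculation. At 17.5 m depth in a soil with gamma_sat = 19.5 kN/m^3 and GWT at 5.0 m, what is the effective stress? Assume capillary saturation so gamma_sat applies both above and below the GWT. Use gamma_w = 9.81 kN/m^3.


Total stress = gamma_sat * depth
sigma = 19.5 * 17.5 = 341.25 kPa
Pore water pressure u = gamma_w * (depth - d_wt)
u = 9.81 * (17.5 - 5.0) = 122.625 kPa
Effective stress = sigma - u
sigma' = 341.25 - 122.625 = 218.63 kPa


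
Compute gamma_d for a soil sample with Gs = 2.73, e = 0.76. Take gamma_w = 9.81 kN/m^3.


Using gamma_d = Gs * gamma_w / (1 + e)
gamma_d = 2.73 * 9.81 / (1 + 0.76)
gamma_d = 2.73 * 9.81 / 1.76
gamma_d = 15.217 kN/m^3


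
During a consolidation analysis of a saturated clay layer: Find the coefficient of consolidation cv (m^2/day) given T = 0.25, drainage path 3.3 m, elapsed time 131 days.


Using cv = T * H_dr^2 / t
H_dr^2 = 3.3^2 = 10.89
cv = 0.25 * 10.89 / 131
cv = 0.02078 m^2/day


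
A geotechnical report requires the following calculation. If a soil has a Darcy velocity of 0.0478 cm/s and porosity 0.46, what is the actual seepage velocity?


Result: 0.10391 cm/s

Derivation:
Using v_s = v_d / n
v_s = 0.0478 / 0.46
v_s = 0.10391 cm/s


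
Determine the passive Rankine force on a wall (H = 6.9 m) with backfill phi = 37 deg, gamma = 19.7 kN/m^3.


Compute passive earth pressure coefficient:
Kp = tan^2(45 + phi/2) = tan^2(63.5) = 4.022791
Compute passive force:
Pp = 0.5 * Kp * gamma * H^2
Pp = 0.5 * 4.022791 * 19.7 * 6.9^2
Pp = 1886.52 kN/m


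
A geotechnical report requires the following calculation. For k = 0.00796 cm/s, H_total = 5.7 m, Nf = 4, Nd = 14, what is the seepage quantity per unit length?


Convert k to m/s for unit consistency with H:
k = 0.00796 cm/s = 0.00796 / 100 m/s = 7.96e-05 m/s
Using q = k * H * Nf / Nd
Nf / Nd = 4 / 14 = 0.2857
q = 7.96e-05 * 5.7 * 0.2857
q = 0.0001296 m^3/s per m


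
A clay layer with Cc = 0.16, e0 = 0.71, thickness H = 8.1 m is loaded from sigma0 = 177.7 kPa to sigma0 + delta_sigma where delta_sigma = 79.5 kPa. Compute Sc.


Using Sc = Cc * H / (1 + e0) * log10((sigma0 + delta_sigma) / sigma0)
Stress ratio = (177.7 + 79.5) / 177.7 = 1.44738
log10(1.44738) = 0.160584
Cc * H / (1 + e0) = 0.16 * 8.1 / (1 + 0.71) = 0.757895
Sc = 0.757895 * 0.160584
Sc = 0.1217 m


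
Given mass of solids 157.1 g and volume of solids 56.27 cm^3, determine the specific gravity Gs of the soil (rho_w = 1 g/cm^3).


Using Gs = m_s / (V_s * rho_w)
Since rho_w = 1 g/cm^3:
Gs = 157.1 / 56.27
Gs = 2.792


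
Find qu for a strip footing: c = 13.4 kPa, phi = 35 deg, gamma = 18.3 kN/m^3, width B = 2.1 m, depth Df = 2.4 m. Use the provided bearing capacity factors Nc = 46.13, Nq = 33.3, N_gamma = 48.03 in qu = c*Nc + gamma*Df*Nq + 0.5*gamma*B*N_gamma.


Compute qu = c*Nc + gamma*Df*Nq + 0.5*gamma*B*N_gamma
Term 1: 13.4 * 46.13 = 618.142
Term 2: 18.3 * 2.4 * 33.3 = 1462.536
Term 3: 0.5 * 18.3 * 2.1 * 48.03 = 922.89645
qu = 618.142 + 1462.536 + 922.89645
qu = 3003.57 kPa


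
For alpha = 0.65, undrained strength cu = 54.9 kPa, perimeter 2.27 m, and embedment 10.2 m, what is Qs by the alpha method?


Using Qs = alpha * cu * perimeter * L
Qs = 0.65 * 54.9 * 2.27 * 10.2
Qs = 826.25 kN


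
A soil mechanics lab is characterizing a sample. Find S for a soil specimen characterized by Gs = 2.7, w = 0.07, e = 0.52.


Result: 0.3635

Derivation:
Using S = Gs * w / e
S = 2.7 * 0.07 / 0.52
S = 0.3635


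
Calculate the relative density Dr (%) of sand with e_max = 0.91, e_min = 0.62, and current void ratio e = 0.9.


Using Dr = (e_max - e) / (e_max - e_min) * 100
e_max - e = 0.91 - 0.9 = 0.01
e_max - e_min = 0.91 - 0.62 = 0.29
Dr = 0.01 / 0.29 * 100
Dr = 3.45 %


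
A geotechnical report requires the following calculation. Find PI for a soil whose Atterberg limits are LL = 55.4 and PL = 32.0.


Using PI = LL - PL
PI = 55.4 - 32.0
PI = 23.4


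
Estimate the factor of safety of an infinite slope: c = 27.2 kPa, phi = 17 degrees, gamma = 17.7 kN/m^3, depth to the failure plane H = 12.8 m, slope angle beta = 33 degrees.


Using Fs = c / (gamma*H*sin(beta)*cos(beta)) + tan(phi)/tan(beta)
Cohesion contribution = 27.2 / (17.7*12.8*sin(33)*cos(33))
Cohesion contribution = 0.262836
Friction contribution = tan(17)/tan(33) = 0.470784
Fs = 0.262836 + 0.470784
Fs = 0.734


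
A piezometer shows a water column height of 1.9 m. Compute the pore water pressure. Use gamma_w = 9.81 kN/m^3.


Using u = gamma_w * h_w
u = 9.81 * 1.9
u = 18.64 kPa


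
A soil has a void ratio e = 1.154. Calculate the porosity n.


Using the relation n = e / (1 + e)
n = 1.154 / (1 + 1.154)
n = 1.154 / 2.154
n = 0.5357


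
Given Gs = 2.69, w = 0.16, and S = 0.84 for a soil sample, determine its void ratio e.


Using the relation e = Gs * w / S
e = 2.69 * 0.16 / 0.84
e = 0.5124


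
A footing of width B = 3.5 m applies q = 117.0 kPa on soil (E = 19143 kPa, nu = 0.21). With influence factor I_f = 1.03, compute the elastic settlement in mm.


Using Se = q * B * (1 - nu^2) * I_f / E
1 - nu^2 = 1 - 0.21^2 = 0.9559
Se = 117.0 * 3.5 * 0.9559 * 1.03 / 19143
Se = 0.021062 m
Convert to mm: Se = 0.021062 * 1000 = 21.062 mm


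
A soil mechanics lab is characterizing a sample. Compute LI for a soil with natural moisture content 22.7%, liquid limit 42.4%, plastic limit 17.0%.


Result: 0.224

Derivation:
First compute the plasticity index:
PI = LL - PL = 42.4 - 17.0 = 25.4
Then compute the liquidity index:
LI = (w - PL) / PI
LI = (22.7 - 17.0) / 25.4
LI = 0.224


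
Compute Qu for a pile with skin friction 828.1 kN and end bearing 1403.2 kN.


Using Qu = Qf + Qb
Qu = 828.1 + 1403.2
Qu = 2231.3 kN


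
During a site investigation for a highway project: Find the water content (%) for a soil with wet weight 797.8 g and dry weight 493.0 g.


Using w = (m_wet - m_dry) / m_dry * 100
m_wet - m_dry = 797.8 - 493.0 = 304.8 g
w = 304.8 / 493.0 * 100
w = 61.83 %


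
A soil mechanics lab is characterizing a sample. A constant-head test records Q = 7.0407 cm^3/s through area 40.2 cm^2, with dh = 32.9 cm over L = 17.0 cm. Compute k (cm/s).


Result: 0.090499 cm/s

Derivation:
Compute hydraulic gradient:
i = dh / L = 32.9 / 17.0 = 1.93529
Then apply Darcy's law:
k = Q / (A * i)
k = 7.0407 / (40.2 * 1.93529)
k = 7.0407 / 77.7988
k = 0.090499 cm/s


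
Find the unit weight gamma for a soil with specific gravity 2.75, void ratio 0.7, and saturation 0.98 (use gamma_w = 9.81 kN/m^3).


Using gamma = gamma_w * (Gs + S*e) / (1 + e)
Numerator: Gs + S*e = 2.75 + 0.98*0.7 = 3.436
Denominator: 1 + e = 1 + 0.7 = 1.7
gamma = 9.81 * 3.436 / 1.7
gamma = 19.828 kN/m^3


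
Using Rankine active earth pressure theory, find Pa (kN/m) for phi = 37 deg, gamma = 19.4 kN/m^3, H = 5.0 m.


Result: 60.28 kN/m

Derivation:
Compute active earth pressure coefficient:
Ka = tan^2(45 - phi/2) = tan^2(26.5) = 0.248584
Compute active force:
Pa = 0.5 * Ka * gamma * H^2
Pa = 0.5 * 0.248584 * 19.4 * 5.0^2
Pa = 60.28 kN/m


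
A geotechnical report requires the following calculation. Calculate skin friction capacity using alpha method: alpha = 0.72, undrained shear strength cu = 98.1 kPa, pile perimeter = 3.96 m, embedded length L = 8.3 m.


Using Qs = alpha * cu * perimeter * L
Qs = 0.72 * 98.1 * 3.96 * 8.3
Qs = 2321.53 kN


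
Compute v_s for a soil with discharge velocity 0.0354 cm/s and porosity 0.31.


Result: 0.11419 cm/s

Derivation:
Using v_s = v_d / n
v_s = 0.0354 / 0.31
v_s = 0.11419 cm/s


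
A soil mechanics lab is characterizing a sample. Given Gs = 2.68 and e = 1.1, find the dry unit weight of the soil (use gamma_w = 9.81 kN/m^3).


Result: 12.519 kN/m^3

Derivation:
Using gamma_d = Gs * gamma_w / (1 + e)
gamma_d = 2.68 * 9.81 / (1 + 1.1)
gamma_d = 2.68 * 9.81 / 2.1
gamma_d = 12.519 kN/m^3


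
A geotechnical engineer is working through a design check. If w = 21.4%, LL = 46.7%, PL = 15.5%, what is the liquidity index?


First compute the plasticity index:
PI = LL - PL = 46.7 - 15.5 = 31.2
Then compute the liquidity index:
LI = (w - PL) / PI
LI = (21.4 - 15.5) / 31.2
LI = 0.189


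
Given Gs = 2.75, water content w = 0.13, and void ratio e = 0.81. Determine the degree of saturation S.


Result: 0.4414

Derivation:
Using S = Gs * w / e
S = 2.75 * 0.13 / 0.81
S = 0.4414


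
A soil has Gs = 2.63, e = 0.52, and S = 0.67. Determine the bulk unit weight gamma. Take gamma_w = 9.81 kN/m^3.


Result: 19.222 kN/m^3

Derivation:
Using gamma = gamma_w * (Gs + S*e) / (1 + e)
Numerator: Gs + S*e = 2.63 + 0.67*0.52 = 2.9784
Denominator: 1 + e = 1 + 0.52 = 1.52
gamma = 9.81 * 2.9784 / 1.52
gamma = 19.222 kN/m^3


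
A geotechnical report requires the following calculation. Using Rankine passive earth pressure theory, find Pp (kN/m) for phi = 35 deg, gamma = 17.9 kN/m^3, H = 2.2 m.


Compute passive earth pressure coefficient:
Kp = tan^2(45 + phi/2) = tan^2(62.5) = 3.690172
Compute passive force:
Pp = 0.5 * Kp * gamma * H^2
Pp = 0.5 * 3.690172 * 17.9 * 2.2^2
Pp = 159.85 kN/m


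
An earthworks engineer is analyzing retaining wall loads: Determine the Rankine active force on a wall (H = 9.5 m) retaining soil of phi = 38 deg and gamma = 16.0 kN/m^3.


Compute active earth pressure coefficient:
Ka = tan^2(45 - phi/2) = tan^2(26.0) = 0.237883
Compute active force:
Pa = 0.5 * Ka * gamma * H^2
Pa = 0.5 * 0.237883 * 16.0 * 9.5^2
Pa = 171.75 kN/m


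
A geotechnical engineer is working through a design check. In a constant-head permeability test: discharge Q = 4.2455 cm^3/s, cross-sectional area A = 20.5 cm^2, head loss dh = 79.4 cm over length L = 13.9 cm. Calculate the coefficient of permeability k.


Compute hydraulic gradient:
i = dh / L = 79.4 / 13.9 = 5.71223
Then apply Darcy's law:
k = Q / (A * i)
k = 4.2455 / (20.5 * 5.71223)
k = 4.2455 / 117.101
k = 0.036255 cm/s


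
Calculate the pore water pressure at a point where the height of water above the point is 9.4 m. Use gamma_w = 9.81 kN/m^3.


Using u = gamma_w * h_w
u = 9.81 * 9.4
u = 92.21 kPa


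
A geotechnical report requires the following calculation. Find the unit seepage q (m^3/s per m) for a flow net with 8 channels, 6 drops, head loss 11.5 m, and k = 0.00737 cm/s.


Result: 0.00113 m^3/s per m

Derivation:
Convert k to m/s for unit consistency with H:
k = 0.00737 cm/s = 0.00737 / 100 m/s = 7.37e-05 m/s
Using q = k * H * Nf / Nd
Nf / Nd = 8 / 6 = 1.3333
q = 7.37e-05 * 11.5 * 1.3333
q = 0.00113 m^3/s per m


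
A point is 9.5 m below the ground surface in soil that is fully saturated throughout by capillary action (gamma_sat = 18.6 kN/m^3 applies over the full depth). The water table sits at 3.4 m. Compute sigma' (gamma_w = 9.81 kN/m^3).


Result: 116.86 kPa

Derivation:
Total stress = gamma_sat * depth
sigma = 18.6 * 9.5 = 176.7 kPa
Pore water pressure u = gamma_w * (depth - d_wt)
u = 9.81 * (9.5 - 3.4) = 59.841 kPa
Effective stress = sigma - u
sigma' = 176.7 - 59.841 = 116.86 kPa


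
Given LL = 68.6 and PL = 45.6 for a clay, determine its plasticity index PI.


Result: 23.0

Derivation:
Using PI = LL - PL
PI = 68.6 - 45.6
PI = 23.0


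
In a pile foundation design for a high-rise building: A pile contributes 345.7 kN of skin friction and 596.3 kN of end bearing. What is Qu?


Using Qu = Qf + Qb
Qu = 345.7 + 596.3
Qu = 942.0 kN


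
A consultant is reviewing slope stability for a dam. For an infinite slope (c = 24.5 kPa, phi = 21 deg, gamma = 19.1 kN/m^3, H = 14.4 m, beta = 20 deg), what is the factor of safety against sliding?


Using Fs = c / (gamma*H*sin(beta)*cos(beta)) + tan(phi)/tan(beta)
Cohesion contribution = 24.5 / (19.1*14.4*sin(20)*cos(20))
Cohesion contribution = 0.277161
Friction contribution = tan(21)/tan(20) = 1.05466
Fs = 0.277161 + 1.05466
Fs = 1.332


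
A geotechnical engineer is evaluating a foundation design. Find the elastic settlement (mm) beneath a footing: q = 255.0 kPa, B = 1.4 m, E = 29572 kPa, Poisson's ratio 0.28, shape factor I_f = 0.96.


Using Se = q * B * (1 - nu^2) * I_f / E
1 - nu^2 = 1 - 0.28^2 = 0.9216
Se = 255.0 * 1.4 * 0.9216 * 0.96 / 29572
Se = 0.010681 m
Convert to mm: Se = 0.010681 * 1000 = 10.681 mm


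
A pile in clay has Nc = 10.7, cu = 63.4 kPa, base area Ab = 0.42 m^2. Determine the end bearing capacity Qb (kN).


Using Qb = Nc * cu * Ab
Qb = 10.7 * 63.4 * 0.42
Qb = 284.92 kN


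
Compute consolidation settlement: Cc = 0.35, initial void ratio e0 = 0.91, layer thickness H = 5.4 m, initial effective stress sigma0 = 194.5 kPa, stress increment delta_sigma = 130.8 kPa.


Using Sc = Cc * H / (1 + e0) * log10((sigma0 + delta_sigma) / sigma0)
Stress ratio = (194.5 + 130.8) / 194.5 = 1.67249
log10(1.67249) = 0.223364
Cc * H / (1 + e0) = 0.35 * 5.4 / (1 + 0.91) = 0.989529
Sc = 0.989529 * 0.223364
Sc = 0.221 m


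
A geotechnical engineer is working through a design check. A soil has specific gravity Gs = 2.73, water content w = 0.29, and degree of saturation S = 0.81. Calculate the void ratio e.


Using the relation e = Gs * w / S
e = 2.73 * 0.29 / 0.81
e = 0.9774


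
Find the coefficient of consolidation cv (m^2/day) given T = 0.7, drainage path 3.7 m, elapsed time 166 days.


Using cv = T * H_dr^2 / t
H_dr^2 = 3.7^2 = 13.69
cv = 0.7 * 13.69 / 166
cv = 0.05773 m^2/day


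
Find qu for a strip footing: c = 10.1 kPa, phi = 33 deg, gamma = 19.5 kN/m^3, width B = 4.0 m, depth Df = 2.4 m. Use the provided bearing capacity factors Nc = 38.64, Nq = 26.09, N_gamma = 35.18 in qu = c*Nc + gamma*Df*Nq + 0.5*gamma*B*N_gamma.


Result: 2983.3 kPa

Derivation:
Compute qu = c*Nc + gamma*Df*Nq + 0.5*gamma*B*N_gamma
Term 1: 10.1 * 38.64 = 390.264
Term 2: 19.5 * 2.4 * 26.09 = 1221.012
Term 3: 0.5 * 19.5 * 4.0 * 35.18 = 1372.02
qu = 390.264 + 1221.012 + 1372.02
qu = 2983.3 kPa


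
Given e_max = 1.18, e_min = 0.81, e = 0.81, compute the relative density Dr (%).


Using Dr = (e_max - e) / (e_max - e_min) * 100
e_max - e = 1.18 - 0.81 = 0.37
e_max - e_min = 1.18 - 0.81 = 0.37
Dr = 0.37 / 0.37 * 100
Dr = 100.0 %


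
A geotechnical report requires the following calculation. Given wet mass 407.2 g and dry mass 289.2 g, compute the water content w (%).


Using w = (m_wet - m_dry) / m_dry * 100
m_wet - m_dry = 407.2 - 289.2 = 118.0 g
w = 118.0 / 289.2 * 100
w = 40.8 %


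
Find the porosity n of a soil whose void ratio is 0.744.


Result: 0.4266

Derivation:
Using the relation n = e / (1 + e)
n = 0.744 / (1 + 0.744)
n = 0.744 / 1.744
n = 0.4266


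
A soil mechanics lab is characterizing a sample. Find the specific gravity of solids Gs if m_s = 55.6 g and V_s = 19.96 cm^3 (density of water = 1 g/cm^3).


Using Gs = m_s / (V_s * rho_w)
Since rho_w = 1 g/cm^3:
Gs = 55.6 / 19.96
Gs = 2.786


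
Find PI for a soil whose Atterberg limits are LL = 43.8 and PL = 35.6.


Using PI = LL - PL
PI = 43.8 - 35.6
PI = 8.2


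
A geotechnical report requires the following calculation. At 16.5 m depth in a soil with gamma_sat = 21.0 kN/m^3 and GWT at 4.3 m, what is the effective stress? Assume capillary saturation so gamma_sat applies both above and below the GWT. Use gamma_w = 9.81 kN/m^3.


Result: 226.82 kPa

Derivation:
Total stress = gamma_sat * depth
sigma = 21.0 * 16.5 = 346.5 kPa
Pore water pressure u = gamma_w * (depth - d_wt)
u = 9.81 * (16.5 - 4.3) = 119.682 kPa
Effective stress = sigma - u
sigma' = 346.5 - 119.682 = 226.82 kPa


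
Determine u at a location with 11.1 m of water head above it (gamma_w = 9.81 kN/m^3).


Result: 108.89 kPa

Derivation:
Using u = gamma_w * h_w
u = 9.81 * 11.1
u = 108.89 kPa


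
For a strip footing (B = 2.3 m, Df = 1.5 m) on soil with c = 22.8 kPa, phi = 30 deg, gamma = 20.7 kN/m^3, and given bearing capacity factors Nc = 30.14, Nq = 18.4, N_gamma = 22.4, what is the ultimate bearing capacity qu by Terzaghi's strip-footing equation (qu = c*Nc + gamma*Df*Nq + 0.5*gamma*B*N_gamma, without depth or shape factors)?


Result: 1791.74 kPa

Derivation:
Compute qu = c*Nc + gamma*Df*Nq + 0.5*gamma*B*N_gamma
Term 1: 22.8 * 30.14 = 687.192
Term 2: 20.7 * 1.5 * 18.4 = 571.32
Term 3: 0.5 * 20.7 * 2.3 * 22.4 = 533.232
qu = 687.192 + 571.32 + 533.232
qu = 1791.74 kPa


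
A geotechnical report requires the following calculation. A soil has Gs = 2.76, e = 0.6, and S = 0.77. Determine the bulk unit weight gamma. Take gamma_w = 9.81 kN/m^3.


Result: 19.755 kN/m^3

Derivation:
Using gamma = gamma_w * (Gs + S*e) / (1 + e)
Numerator: Gs + S*e = 2.76 + 0.77*0.6 = 3.222
Denominator: 1 + e = 1 + 0.6 = 1.6
gamma = 9.81 * 3.222 / 1.6
gamma = 19.755 kN/m^3


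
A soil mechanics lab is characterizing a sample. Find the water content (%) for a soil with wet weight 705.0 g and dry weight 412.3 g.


Using w = (m_wet - m_dry) / m_dry * 100
m_wet - m_dry = 705.0 - 412.3 = 292.7 g
w = 292.7 / 412.3 * 100
w = 70.99 %


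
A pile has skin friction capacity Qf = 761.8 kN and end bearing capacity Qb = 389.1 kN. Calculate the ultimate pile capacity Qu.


Using Qu = Qf + Qb
Qu = 761.8 + 389.1
Qu = 1150.9 kN


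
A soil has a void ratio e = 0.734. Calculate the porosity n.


Result: 0.4233

Derivation:
Using the relation n = e / (1 + e)
n = 0.734 / (1 + 0.734)
n = 0.734 / 1.734
n = 0.4233


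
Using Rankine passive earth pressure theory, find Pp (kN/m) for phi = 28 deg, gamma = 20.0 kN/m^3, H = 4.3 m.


Result: 512.14 kN/m

Derivation:
Compute passive earth pressure coefficient:
Kp = tan^2(45 + phi/2) = tan^2(59.0) = 2.769826
Compute passive force:
Pp = 0.5 * Kp * gamma * H^2
Pp = 0.5 * 2.769826 * 20.0 * 4.3^2
Pp = 512.14 kN/m


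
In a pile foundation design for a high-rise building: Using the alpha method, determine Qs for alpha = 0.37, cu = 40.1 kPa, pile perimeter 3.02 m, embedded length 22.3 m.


Result: 999.21 kN

Derivation:
Using Qs = alpha * cu * perimeter * L
Qs = 0.37 * 40.1 * 3.02 * 22.3
Qs = 999.21 kN


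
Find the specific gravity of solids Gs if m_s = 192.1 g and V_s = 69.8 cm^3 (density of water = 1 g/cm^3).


Result: 2.752

Derivation:
Using Gs = m_s / (V_s * rho_w)
Since rho_w = 1 g/cm^3:
Gs = 192.1 / 69.8
Gs = 2.752


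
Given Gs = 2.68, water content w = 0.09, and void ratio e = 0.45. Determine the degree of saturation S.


Using S = Gs * w / e
S = 2.68 * 0.09 / 0.45
S = 0.536


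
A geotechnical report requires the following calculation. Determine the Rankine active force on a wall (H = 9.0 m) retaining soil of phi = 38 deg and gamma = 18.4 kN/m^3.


Compute active earth pressure coefficient:
Ka = tan^2(45 - phi/2) = tan^2(26.0) = 0.237883
Compute active force:
Pa = 0.5 * Ka * gamma * H^2
Pa = 0.5 * 0.237883 * 18.4 * 9.0^2
Pa = 177.27 kN/m


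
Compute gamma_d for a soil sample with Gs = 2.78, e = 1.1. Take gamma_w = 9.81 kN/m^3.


Result: 12.987 kN/m^3

Derivation:
Using gamma_d = Gs * gamma_w / (1 + e)
gamma_d = 2.78 * 9.81 / (1 + 1.1)
gamma_d = 2.78 * 9.81 / 2.1
gamma_d = 12.987 kN/m^3


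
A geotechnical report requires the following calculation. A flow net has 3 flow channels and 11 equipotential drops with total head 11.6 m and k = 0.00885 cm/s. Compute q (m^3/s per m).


Result: 0.00028 m^3/s per m

Derivation:
Convert k to m/s for unit consistency with H:
k = 0.00885 cm/s = 0.00885 / 100 m/s = 8.85e-05 m/s
Using q = k * H * Nf / Nd
Nf / Nd = 3 / 11 = 0.2727
q = 8.85e-05 * 11.6 * 0.2727
q = 0.00028 m^3/s per m


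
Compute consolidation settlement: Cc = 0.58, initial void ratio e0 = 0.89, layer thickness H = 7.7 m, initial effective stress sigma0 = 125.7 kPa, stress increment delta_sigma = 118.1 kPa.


Using Sc = Cc * H / (1 + e0) * log10((sigma0 + delta_sigma) / sigma0)
Stress ratio = (125.7 + 118.1) / 125.7 = 1.93954
log10(1.93954) = 0.287698
Cc * H / (1 + e0) = 0.58 * 7.7 / (1 + 0.89) = 2.36296
Sc = 2.36296 * 0.287698
Sc = 0.6798 m


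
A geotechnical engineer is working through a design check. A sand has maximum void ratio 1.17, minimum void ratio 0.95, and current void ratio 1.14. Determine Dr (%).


Result: 13.64 %

Derivation:
Using Dr = (e_max - e) / (e_max - e_min) * 100
e_max - e = 1.17 - 1.14 = 0.03
e_max - e_min = 1.17 - 0.95 = 0.22
Dr = 0.03 / 0.22 * 100
Dr = 13.64 %


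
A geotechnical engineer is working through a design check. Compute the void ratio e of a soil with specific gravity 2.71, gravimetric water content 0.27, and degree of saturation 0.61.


Result: 1.1995

Derivation:
Using the relation e = Gs * w / S
e = 2.71 * 0.27 / 0.61
e = 1.1995


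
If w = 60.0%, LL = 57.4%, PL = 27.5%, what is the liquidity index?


First compute the plasticity index:
PI = LL - PL = 57.4 - 27.5 = 29.9
Then compute the liquidity index:
LI = (w - PL) / PI
LI = (60.0 - 27.5) / 29.9
LI = 1.087


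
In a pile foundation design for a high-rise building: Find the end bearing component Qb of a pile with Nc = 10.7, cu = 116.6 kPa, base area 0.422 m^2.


Result: 526.5 kN

Derivation:
Using Qb = Nc * cu * Ab
Qb = 10.7 * 116.6 * 0.422
Qb = 526.5 kN


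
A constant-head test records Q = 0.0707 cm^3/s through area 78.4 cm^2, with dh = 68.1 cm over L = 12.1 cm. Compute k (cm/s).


Result: 0.00016 cm/s

Derivation:
Compute hydraulic gradient:
i = dh / L = 68.1 / 12.1 = 5.6281
Then apply Darcy's law:
k = Q / (A * i)
k = 0.0707 / (78.4 * 5.6281)
k = 0.0707 / 441.243
k = 0.00016 cm/s


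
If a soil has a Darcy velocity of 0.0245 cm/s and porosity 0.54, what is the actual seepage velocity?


Using v_s = v_d / n
v_s = 0.0245 / 0.54
v_s = 0.04537 cm/s


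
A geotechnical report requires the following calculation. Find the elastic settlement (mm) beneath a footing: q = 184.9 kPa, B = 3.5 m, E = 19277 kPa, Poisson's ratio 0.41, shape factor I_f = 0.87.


Using Se = q * B * (1 - nu^2) * I_f / E
1 - nu^2 = 1 - 0.41^2 = 0.8319
Se = 184.9 * 3.5 * 0.8319 * 0.87 / 19277
Se = 0.024297 m
Convert to mm: Se = 0.024297 * 1000 = 24.297 mm


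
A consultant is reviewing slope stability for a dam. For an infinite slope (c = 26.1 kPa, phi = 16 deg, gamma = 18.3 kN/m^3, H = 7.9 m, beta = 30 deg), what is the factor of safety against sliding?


Result: 0.914

Derivation:
Using Fs = c / (gamma*H*sin(beta)*cos(beta)) + tan(phi)/tan(beta)
Cohesion contribution = 26.1 / (18.3*7.9*sin(30)*cos(30))
Cohesion contribution = 0.416929
Friction contribution = tan(16)/tan(30) = 0.496658
Fs = 0.416929 + 0.496658
Fs = 0.914


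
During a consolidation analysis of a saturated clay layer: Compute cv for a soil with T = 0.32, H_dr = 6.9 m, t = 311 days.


Result: 0.04899 m^2/day

Derivation:
Using cv = T * H_dr^2 / t
H_dr^2 = 6.9^2 = 47.61
cv = 0.32 * 47.61 / 311
cv = 0.04899 m^2/day


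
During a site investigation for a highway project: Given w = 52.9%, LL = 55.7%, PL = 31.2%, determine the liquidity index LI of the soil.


First compute the plasticity index:
PI = LL - PL = 55.7 - 31.2 = 24.5
Then compute the liquidity index:
LI = (w - PL) / PI
LI = (52.9 - 31.2) / 24.5
LI = 0.886


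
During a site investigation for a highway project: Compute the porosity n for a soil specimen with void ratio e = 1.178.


Result: 0.5409

Derivation:
Using the relation n = e / (1 + e)
n = 1.178 / (1 + 1.178)
n = 1.178 / 2.178
n = 0.5409


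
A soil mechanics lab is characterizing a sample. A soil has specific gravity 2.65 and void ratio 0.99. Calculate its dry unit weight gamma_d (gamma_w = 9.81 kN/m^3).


Result: 13.064 kN/m^3

Derivation:
Using gamma_d = Gs * gamma_w / (1 + e)
gamma_d = 2.65 * 9.81 / (1 + 0.99)
gamma_d = 2.65 * 9.81 / 1.99
gamma_d = 13.064 kN/m^3


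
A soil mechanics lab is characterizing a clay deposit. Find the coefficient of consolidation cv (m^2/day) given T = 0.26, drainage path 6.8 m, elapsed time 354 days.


Result: 0.03396 m^2/day

Derivation:
Using cv = T * H_dr^2 / t
H_dr^2 = 6.8^2 = 46.24
cv = 0.26 * 46.24 / 354
cv = 0.03396 m^2/day


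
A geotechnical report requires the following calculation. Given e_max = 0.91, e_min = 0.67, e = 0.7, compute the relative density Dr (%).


Using Dr = (e_max - e) / (e_max - e_min) * 100
e_max - e = 0.91 - 0.7 = 0.21
e_max - e_min = 0.91 - 0.67 = 0.24
Dr = 0.21 / 0.24 * 100
Dr = 87.5 %


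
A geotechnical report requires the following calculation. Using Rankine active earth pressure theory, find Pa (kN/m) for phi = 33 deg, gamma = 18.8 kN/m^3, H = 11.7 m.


Compute active earth pressure coefficient:
Ka = tan^2(45 - phi/2) = tan^2(28.5) = 0.294801
Compute active force:
Pa = 0.5 * Ka * gamma * H^2
Pa = 0.5 * 0.294801 * 18.8 * 11.7^2
Pa = 379.34 kN/m


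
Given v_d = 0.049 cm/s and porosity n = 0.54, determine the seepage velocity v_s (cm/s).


Result: 0.09074 cm/s

Derivation:
Using v_s = v_d / n
v_s = 0.049 / 0.54
v_s = 0.09074 cm/s


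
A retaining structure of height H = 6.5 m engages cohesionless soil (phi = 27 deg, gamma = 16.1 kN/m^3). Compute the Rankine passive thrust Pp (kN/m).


Result: 905.7 kN/m

Derivation:
Compute passive earth pressure coefficient:
Kp = tan^2(45 + phi/2) = tan^2(58.5) = 2.66294
Compute passive force:
Pp = 0.5 * Kp * gamma * H^2
Pp = 0.5 * 2.66294 * 16.1 * 6.5^2
Pp = 905.7 kN/m


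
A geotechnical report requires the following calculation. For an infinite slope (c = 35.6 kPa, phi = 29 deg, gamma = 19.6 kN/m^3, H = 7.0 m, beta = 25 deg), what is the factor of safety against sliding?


Using Fs = c / (gamma*H*sin(beta)*cos(beta)) + tan(phi)/tan(beta)
Cohesion contribution = 35.6 / (19.6*7.0*sin(25)*cos(25))
Cohesion contribution = 0.677442
Friction contribution = tan(29)/tan(25) = 1.18872
Fs = 0.677442 + 1.18872
Fs = 1.866


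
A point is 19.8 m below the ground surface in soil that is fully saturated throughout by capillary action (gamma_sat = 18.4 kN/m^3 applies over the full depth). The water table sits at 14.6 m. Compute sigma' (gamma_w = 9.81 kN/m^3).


Result: 313.31 kPa

Derivation:
Total stress = gamma_sat * depth
sigma = 18.4 * 19.8 = 364.32 kPa
Pore water pressure u = gamma_w * (depth - d_wt)
u = 9.81 * (19.8 - 14.6) = 51.012 kPa
Effective stress = sigma - u
sigma' = 364.32 - 51.012 = 313.31 kPa


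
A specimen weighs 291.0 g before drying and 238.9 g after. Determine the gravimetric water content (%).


Using w = (m_wet - m_dry) / m_dry * 100
m_wet - m_dry = 291.0 - 238.9 = 52.1 g
w = 52.1 / 238.9 * 100
w = 21.81 %


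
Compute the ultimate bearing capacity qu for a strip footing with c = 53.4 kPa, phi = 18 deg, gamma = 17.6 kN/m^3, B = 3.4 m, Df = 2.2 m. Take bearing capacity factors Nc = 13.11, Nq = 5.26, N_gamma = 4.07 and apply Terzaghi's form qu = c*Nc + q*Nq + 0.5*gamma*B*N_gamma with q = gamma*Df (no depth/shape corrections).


Result: 1025.52 kPa

Derivation:
Compute qu = c*Nc + gamma*Df*Nq + 0.5*gamma*B*N_gamma
Term 1: 53.4 * 13.11 = 700.074
Term 2: 17.6 * 2.2 * 5.26 = 203.6672
Term 3: 0.5 * 17.6 * 3.4 * 4.07 = 121.7744
qu = 700.074 + 203.6672 + 121.7744
qu = 1025.52 kPa


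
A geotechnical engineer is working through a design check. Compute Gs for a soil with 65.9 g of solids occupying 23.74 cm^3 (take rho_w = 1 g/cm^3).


Using Gs = m_s / (V_s * rho_w)
Since rho_w = 1 g/cm^3:
Gs = 65.9 / 23.74
Gs = 2.776


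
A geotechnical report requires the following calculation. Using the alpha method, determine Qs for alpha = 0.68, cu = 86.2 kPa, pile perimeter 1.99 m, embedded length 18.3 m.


Using Qs = alpha * cu * perimeter * L
Qs = 0.68 * 86.2 * 1.99 * 18.3
Qs = 2134.62 kN


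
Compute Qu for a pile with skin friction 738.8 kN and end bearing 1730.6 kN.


Using Qu = Qf + Qb
Qu = 738.8 + 1730.6
Qu = 2469.4 kN


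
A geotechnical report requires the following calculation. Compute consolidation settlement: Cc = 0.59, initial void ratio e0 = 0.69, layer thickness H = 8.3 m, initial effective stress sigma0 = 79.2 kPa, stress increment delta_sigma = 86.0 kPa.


Using Sc = Cc * H / (1 + e0) * log10((sigma0 + delta_sigma) / sigma0)
Stress ratio = (79.2 + 86.0) / 79.2 = 2.08586
log10(2.08586) = 0.319285
Cc * H / (1 + e0) = 0.59 * 8.3 / (1 + 0.69) = 2.89763
Sc = 2.89763 * 0.319285
Sc = 0.9252 m


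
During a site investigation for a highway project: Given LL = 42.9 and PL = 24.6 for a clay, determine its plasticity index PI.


Using PI = LL - PL
PI = 42.9 - 24.6
PI = 18.3


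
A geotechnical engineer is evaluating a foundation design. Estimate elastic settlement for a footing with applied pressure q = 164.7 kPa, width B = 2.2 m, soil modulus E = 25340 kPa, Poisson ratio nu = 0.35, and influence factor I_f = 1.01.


Result: 12.673 mm

Derivation:
Using Se = q * B * (1 - nu^2) * I_f / E
1 - nu^2 = 1 - 0.35^2 = 0.8775
Se = 164.7 * 2.2 * 0.8775 * 1.01 / 25340
Se = 0.012673 m
Convert to mm: Se = 0.012673 * 1000 = 12.673 mm


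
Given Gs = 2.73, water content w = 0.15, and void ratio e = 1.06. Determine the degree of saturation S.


Using S = Gs * w / e
S = 2.73 * 0.15 / 1.06
S = 0.3863


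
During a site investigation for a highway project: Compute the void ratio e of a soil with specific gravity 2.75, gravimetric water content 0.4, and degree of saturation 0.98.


Using the relation e = Gs * w / S
e = 2.75 * 0.4 / 0.98
e = 1.1224


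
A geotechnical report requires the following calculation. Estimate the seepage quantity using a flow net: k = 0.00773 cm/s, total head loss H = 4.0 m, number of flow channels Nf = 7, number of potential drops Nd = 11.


Convert k to m/s for unit consistency with H:
k = 0.00773 cm/s = 0.00773 / 100 m/s = 7.73e-05 m/s
Using q = k * H * Nf / Nd
Nf / Nd = 7 / 11 = 0.6364
q = 7.73e-05 * 4.0 * 0.6364
q = 0.0001968 m^3/s per m


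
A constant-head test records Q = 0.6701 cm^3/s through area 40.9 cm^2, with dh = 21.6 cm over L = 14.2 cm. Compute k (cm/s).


Result: 0.010771 cm/s

Derivation:
Compute hydraulic gradient:
i = dh / L = 21.6 / 14.2 = 1.52113
Then apply Darcy's law:
k = Q / (A * i)
k = 0.6701 / (40.9 * 1.52113)
k = 0.6701 / 62.2141
k = 0.010771 cm/s


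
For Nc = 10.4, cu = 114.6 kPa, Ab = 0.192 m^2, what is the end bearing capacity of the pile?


Using Qb = Nc * cu * Ab
Qb = 10.4 * 114.6 * 0.192
Qb = 228.83 kN


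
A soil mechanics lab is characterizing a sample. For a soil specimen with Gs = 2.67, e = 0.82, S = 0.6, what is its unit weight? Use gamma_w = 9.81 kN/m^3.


Result: 17.044 kN/m^3

Derivation:
Using gamma = gamma_w * (Gs + S*e) / (1 + e)
Numerator: Gs + S*e = 2.67 + 0.6*0.82 = 3.162
Denominator: 1 + e = 1 + 0.82 = 1.82
gamma = 9.81 * 3.162 / 1.82
gamma = 17.044 kN/m^3


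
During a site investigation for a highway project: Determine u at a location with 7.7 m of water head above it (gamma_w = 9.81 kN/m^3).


Using u = gamma_w * h_w
u = 9.81 * 7.7
u = 75.54 kPa


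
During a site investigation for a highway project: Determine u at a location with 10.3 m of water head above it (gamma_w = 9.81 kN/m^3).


Result: 101.04 kPa

Derivation:
Using u = gamma_w * h_w
u = 9.81 * 10.3
u = 101.04 kPa


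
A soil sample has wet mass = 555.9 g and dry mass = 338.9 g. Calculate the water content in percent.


Result: 64.03 %

Derivation:
Using w = (m_wet - m_dry) / m_dry * 100
m_wet - m_dry = 555.9 - 338.9 = 217.0 g
w = 217.0 / 338.9 * 100
w = 64.03 %


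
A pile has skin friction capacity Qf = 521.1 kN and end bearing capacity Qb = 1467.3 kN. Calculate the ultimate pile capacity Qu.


Using Qu = Qf + Qb
Qu = 521.1 + 1467.3
Qu = 1988.4 kN


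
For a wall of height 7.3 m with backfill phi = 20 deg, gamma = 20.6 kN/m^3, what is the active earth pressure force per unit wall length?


Compute active earth pressure coefficient:
Ka = tan^2(45 - phi/2) = tan^2(35.0) = 0.490291
Compute active force:
Pa = 0.5 * Ka * gamma * H^2
Pa = 0.5 * 0.490291 * 20.6 * 7.3^2
Pa = 269.11 kN/m


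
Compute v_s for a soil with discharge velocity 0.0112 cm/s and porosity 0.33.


Using v_s = v_d / n
v_s = 0.0112 / 0.33
v_s = 0.03394 cm/s


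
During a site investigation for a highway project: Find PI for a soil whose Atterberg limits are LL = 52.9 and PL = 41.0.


Using PI = LL - PL
PI = 52.9 - 41.0
PI = 11.9


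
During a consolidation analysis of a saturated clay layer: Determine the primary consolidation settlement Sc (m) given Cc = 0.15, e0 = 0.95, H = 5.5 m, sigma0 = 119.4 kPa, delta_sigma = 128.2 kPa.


Using Sc = Cc * H / (1 + e0) * log10((sigma0 + delta_sigma) / sigma0)
Stress ratio = (119.4 + 128.2) / 119.4 = 2.0737
log10(2.0737) = 0.316746
Cc * H / (1 + e0) = 0.15 * 5.5 / (1 + 0.95) = 0.423077
Sc = 0.423077 * 0.316746
Sc = 0.134 m


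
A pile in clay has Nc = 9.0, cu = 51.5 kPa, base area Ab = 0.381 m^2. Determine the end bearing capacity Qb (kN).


Result: 176.59 kN

Derivation:
Using Qb = Nc * cu * Ab
Qb = 9.0 * 51.5 * 0.381
Qb = 176.59 kN


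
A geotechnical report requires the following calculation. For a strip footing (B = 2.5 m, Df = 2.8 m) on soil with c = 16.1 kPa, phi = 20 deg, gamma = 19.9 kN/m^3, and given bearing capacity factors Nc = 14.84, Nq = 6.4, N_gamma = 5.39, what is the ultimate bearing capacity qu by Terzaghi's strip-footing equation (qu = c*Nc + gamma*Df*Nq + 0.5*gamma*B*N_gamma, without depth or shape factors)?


Compute qu = c*Nc + gamma*Df*Nq + 0.5*gamma*B*N_gamma
Term 1: 16.1 * 14.84 = 238.924
Term 2: 19.9 * 2.8 * 6.4 = 356.608
Term 3: 0.5 * 19.9 * 2.5 * 5.39 = 134.07625
qu = 238.924 + 356.608 + 134.07625
qu = 729.61 kPa


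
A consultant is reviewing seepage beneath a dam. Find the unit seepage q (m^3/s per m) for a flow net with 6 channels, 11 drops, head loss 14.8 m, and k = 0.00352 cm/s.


Result: 0.0002842 m^3/s per m

Derivation:
Convert k to m/s for unit consistency with H:
k = 0.00352 cm/s = 0.00352 / 100 m/s = 3.52e-05 m/s
Using q = k * H * Nf / Nd
Nf / Nd = 6 / 11 = 0.5455
q = 3.52e-05 * 14.8 * 0.5455
q = 0.0002842 m^3/s per m
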